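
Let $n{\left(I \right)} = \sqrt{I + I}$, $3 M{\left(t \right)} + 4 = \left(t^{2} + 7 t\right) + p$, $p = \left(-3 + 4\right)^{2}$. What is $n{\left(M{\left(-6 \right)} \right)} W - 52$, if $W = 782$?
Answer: $-52 + 782 i \sqrt{6} \approx -52.0 + 1915.5 i$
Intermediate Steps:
$p = 1$ ($p = 1^{2} = 1$)
$M{\left(t \right)} = -1 + \frac{t^{2}}{3} + \frac{7 t}{3}$ ($M{\left(t \right)} = - \frac{4}{3} + \frac{\left(t^{2} + 7 t\right) + 1}{3} = - \frac{4}{3} + \frac{1 + t^{2} + 7 t}{3} = - \frac{4}{3} + \left(\frac{1}{3} + \frac{t^{2}}{3} + \frac{7 t}{3}\right) = -1 + \frac{t^{2}}{3} + \frac{7 t}{3}$)
$n{\left(I \right)} = \sqrt{2} \sqrt{I}$ ($n{\left(I \right)} = \sqrt{2 I} = \sqrt{2} \sqrt{I}$)
$n{\left(M{\left(-6 \right)} \right)} W - 52 = \sqrt{2} \sqrt{-1 + \frac{\left(-6\right)^{2}}{3} + \frac{7}{3} \left(-6\right)} 782 - 52 = \sqrt{2} \sqrt{-1 + \frac{1}{3} \cdot 36 - 14} \cdot 782 - 52 = \sqrt{2} \sqrt{-1 + 12 - 14} \cdot 782 - 52 = \sqrt{2} \sqrt{-3} \cdot 782 - 52 = \sqrt{2} i \sqrt{3} \cdot 782 - 52 = i \sqrt{6} \cdot 782 - 52 = 782 i \sqrt{6} - 52 = -52 + 782 i \sqrt{6}$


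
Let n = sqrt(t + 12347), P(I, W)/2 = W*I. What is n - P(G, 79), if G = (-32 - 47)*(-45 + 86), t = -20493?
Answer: 511762 + I*sqrt(8146) ≈ 5.1176e+5 + 90.255*I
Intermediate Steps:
G = -3239 (G = -79*41 = -3239)
P(I, W) = 2*I*W (P(I, W) = 2*(W*I) = 2*(I*W) = 2*I*W)
n = I*sqrt(8146) (n = sqrt(-20493 + 12347) = sqrt(-8146) = I*sqrt(8146) ≈ 90.255*I)
n - P(G, 79) = I*sqrt(8146) - 2*(-3239)*79 = I*sqrt(8146) - 1*(-511762) = I*sqrt(8146) + 511762 = 511762 + I*sqrt(8146)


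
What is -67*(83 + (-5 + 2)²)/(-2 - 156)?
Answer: 3082/79 ≈ 39.013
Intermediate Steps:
-67*(83 + (-5 + 2)²)/(-2 - 156) = -67*(83 + (-3)²)/(-158) = -67*(83 + 9)*(-1)/158 = -6164*(-1)/158 = -67*(-46/79) = 3082/79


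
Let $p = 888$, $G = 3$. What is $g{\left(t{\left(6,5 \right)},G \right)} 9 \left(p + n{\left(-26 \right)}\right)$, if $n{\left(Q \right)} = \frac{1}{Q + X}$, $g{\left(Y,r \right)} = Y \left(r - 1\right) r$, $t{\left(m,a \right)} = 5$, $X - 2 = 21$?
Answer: $239670$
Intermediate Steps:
$X = 23$ ($X = 2 + 21 = 23$)
$g{\left(Y,r \right)} = Y r \left(-1 + r\right)$ ($g{\left(Y,r \right)} = Y \left(-1 + r\right) r = Y r \left(-1 + r\right)$)
$n{\left(Q \right)} = \frac{1}{23 + Q}$ ($n{\left(Q \right)} = \frac{1}{Q + 23} = \frac{1}{23 + Q}$)
$g{\left(t{\left(6,5 \right)},G \right)} 9 \left(p + n{\left(-26 \right)}\right) = 5 \cdot 3 \left(-1 + 3\right) 9 \left(888 + \frac{1}{23 - 26}\right) = 5 \cdot 3 \cdot 2 \cdot 9 \left(888 + \frac{1}{-3}\right) = 30 \cdot 9 \left(888 - \frac{1}{3}\right) = 270 \cdot \frac{2663}{3} = 239670$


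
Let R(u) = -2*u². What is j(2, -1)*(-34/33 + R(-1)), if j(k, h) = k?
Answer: -200/33 ≈ -6.0606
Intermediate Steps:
j(2, -1)*(-34/33 + R(-1)) = 2*(-34/33 - 2*(-1)²) = 2*(-34*1/33 - 2*1) = 2*(-34/33 - 2) = 2*(-100/33) = -200/33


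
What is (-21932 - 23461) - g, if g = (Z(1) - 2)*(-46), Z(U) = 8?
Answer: -45117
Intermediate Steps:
g = -276 (g = (8 - 2)*(-46) = 6*(-46) = -276)
(-21932 - 23461) - g = (-21932 - 23461) - 1*(-276) = -45393 + 276 = -45117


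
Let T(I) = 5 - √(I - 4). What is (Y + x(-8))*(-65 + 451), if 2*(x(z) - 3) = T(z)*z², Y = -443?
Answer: -108080 - 24704*I*√3 ≈ -1.0808e+5 - 42789.0*I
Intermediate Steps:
T(I) = 5 - √(-4 + I)
x(z) = 3 + z²*(5 - √(-4 + z))/2 (x(z) = 3 + ((5 - √(-4 + z))*z²)/2 = 3 + (z²*(5 - √(-4 + z)))/2 = 3 + z²*(5 - √(-4 + z))/2)
(Y + x(-8))*(-65 + 451) = (-443 + (3 + (½)*(-8)²*(5 - √(-4 - 8))))*(-65 + 451) = (-443 + (3 + (½)*64*(5 - √(-12))))*386 = (-443 + (3 + (½)*64*(5 - 2*I*√3)))*386 = (-443 + (3 + (160 - 64*I*√3)))*386 = (-443 + (163 - 64*I*√3))*386 = (-280 - 64*I*√3)*386 = -108080 - 24704*I*√3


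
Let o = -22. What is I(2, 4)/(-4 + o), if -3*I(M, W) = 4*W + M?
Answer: 3/13 ≈ 0.23077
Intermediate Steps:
I(M, W) = -4*W/3 - M/3 (I(M, W) = -(4*W + M)/3 = -(M + 4*W)/3 = -4*W/3 - M/3)
I(2, 4)/(-4 + o) = (-4/3*4 - ⅓*2)/(-4 - 22) = (-16/3 - ⅔)/(-26) = -1/26*(-6) = 3/13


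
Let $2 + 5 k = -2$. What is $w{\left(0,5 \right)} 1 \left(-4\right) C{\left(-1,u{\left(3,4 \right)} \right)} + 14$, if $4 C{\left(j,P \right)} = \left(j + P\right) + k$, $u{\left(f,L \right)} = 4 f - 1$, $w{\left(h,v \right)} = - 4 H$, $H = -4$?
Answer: $- \frac{666}{5} \approx -133.2$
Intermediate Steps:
$k = - \frac{4}{5}$ ($k = - \frac{2}{5} + \frac{1}{5} \left(-2\right) = - \frac{2}{5} - \frac{2}{5} = - \frac{4}{5} \approx -0.8$)
$w{\left(h,v \right)} = 16$ ($w{\left(h,v \right)} = \left(-4\right) \left(-4\right) = 16$)
$u{\left(f,L \right)} = -1 + 4 f$
$C{\left(j,P \right)} = - \frac{1}{5} + \frac{P}{4} + \frac{j}{4}$ ($C{\left(j,P \right)} = \frac{\left(j + P\right) - \frac{4}{5}}{4} = \frac{\left(P + j\right) - \frac{4}{5}}{4} = \frac{- \frac{4}{5} + P + j}{4} = - \frac{1}{5} + \frac{P}{4} + \frac{j}{4}$)
$w{\left(0,5 \right)} 1 \left(-4\right) C{\left(-1,u{\left(3,4 \right)} \right)} + 14 = 16 \cdot 1 \left(-4\right) \left(- \frac{1}{5} + \frac{-1 + 4 \cdot 3}{4} + \frac{1}{4} \left(-1\right)\right) + 14 = 16 \left(-4\right) \left(- \frac{1}{5} + \frac{-1 + 12}{4} - \frac{1}{4}\right) + 14 = - 64 \left(- \frac{1}{5} + \frac{1}{4} \cdot 11 - \frac{1}{4}\right) + 14 = - 64 \left(- \frac{1}{5} + \frac{11}{4} - \frac{1}{4}\right) + 14 = \left(-64\right) \frac{23}{10} + 14 = - \frac{736}{5} + 14 = - \frac{666}{5}$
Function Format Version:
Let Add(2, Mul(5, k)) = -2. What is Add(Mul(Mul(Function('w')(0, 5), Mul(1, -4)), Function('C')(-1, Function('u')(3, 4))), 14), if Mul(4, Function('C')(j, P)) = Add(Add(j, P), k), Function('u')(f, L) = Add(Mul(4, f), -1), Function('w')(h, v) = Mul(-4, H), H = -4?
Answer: Rational(-666, 5) ≈ -133.20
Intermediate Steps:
k = Rational(-4, 5) (k = Add(Rational(-2, 5), Mul(Rational(1, 5), -2)) = Add(Rational(-2, 5), Rational(-2, 5)) = Rational(-4, 5) ≈ -0.80000)
Function('w')(h, v) = 16 (Function('w')(h, v) = Mul(-4, -4) = 16)
Function('u')(f, L) = Add(-1, Mul(4, f))
Function('C')(j, P) = Add(Rational(-1, 5), Mul(Rational(1, 4), P), Mul(Rational(1, 4), j)) (Function('C')(j, P) = Mul(Rational(1, 4), Add(Add(j, P), Rational(-4, 5))) = Mul(Rational(1, 4), Add(Add(P, j), Rational(-4, 5))) = Mul(Rational(1, 4), Add(Rational(-4, 5), P, j)) = Add(Rational(-1, 5), Mul(Rational(1, 4), P), Mul(Rational(1, 4), j)))
Add(Mul(Mul(Function('w')(0, 5), Mul(1, -4)), Function('C')(-1, Function('u')(3, 4))), 14) = Add(Mul(Mul(16, Mul(1, -4)), Add(Rational(-1, 5), Mul(Rational(1, 4), Add(-1, Mul(4, 3))), Mul(Rational(1, 4), -1))), 14) = Add(Mul(Mul(16, -4), Add(Rational(-1, 5), Mul(Rational(1, 4), Add(-1, 12)), Rational(-1, 4))), 14) = Add(Mul(-64, Add(Rational(-1, 5), Mul(Rational(1, 4), 11), Rational(-1, 4))), 14) = Add(Mul(-64, Add(Rational(-1, 5), Rational(11, 4), Rational(-1, 4))), 14) = Add(Mul(-64, Rational(23, 10)), 14) = Add(Rational(-736, 5), 14) = Rational(-666, 5)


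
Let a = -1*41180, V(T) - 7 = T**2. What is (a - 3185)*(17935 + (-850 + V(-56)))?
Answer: -897415220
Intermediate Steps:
V(T) = 7 + T**2
a = -41180
(a - 3185)*(17935 + (-850 + V(-56))) = (-41180 - 3185)*(17935 + (-850 + (7 + (-56)**2))) = -44365*(17935 + (-850 + (7 + 3136))) = -44365*(17935 + (-850 + 3143)) = -44365*(17935 + 2293) = -44365*20228 = -897415220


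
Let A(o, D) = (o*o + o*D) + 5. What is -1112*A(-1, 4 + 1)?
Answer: -1112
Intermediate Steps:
A(o, D) = 5 + o² + D*o (A(o, D) = (o² + D*o) + 5 = 5 + o² + D*o)
-1112*A(-1, 4 + 1) = -1112*(5 + (-1)² + (4 + 1)*(-1)) = -1112*(5 + 1 + 5*(-1)) = -1112*(5 + 1 - 5) = -1112*1 = -1112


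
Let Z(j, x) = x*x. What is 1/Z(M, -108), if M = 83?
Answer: 1/11664 ≈ 8.5734e-5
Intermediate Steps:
Z(j, x) = x²
1/Z(M, -108) = 1/((-108)²) = 1/11664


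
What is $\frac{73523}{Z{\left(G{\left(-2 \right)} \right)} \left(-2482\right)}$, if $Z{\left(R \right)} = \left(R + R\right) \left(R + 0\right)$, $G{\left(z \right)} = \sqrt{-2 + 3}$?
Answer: $- \frac{73523}{4964} \approx -14.811$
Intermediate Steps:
$G{\left(z \right)} = 1$ ($G{\left(z \right)} = \sqrt{1} = 1$)
$Z{\left(R \right)} = 2 R^{2}$ ($Z{\left(R \right)} = 2 R R = 2 R^{2}$)
$\frac{73523}{Z{\left(G{\left(-2 \right)} \right)} \left(-2482\right)} = \frac{73523}{2 \cdot 1^{2} \left(-2482\right)} = \frac{73523}{2 \cdot 1 \left(-2482\right)} = \frac{73523}{2 \left(-2482\right)} = \frac{73523}{-4964} = 73523 \left(- \frac{1}{4964}\right) = - \frac{73523}{4964}$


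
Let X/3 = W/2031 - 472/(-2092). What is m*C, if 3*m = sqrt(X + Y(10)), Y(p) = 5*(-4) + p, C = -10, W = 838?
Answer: -10*I*sqrt(1013626669238)/1062213 ≈ -9.4782*I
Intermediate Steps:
X = 677932/354071 (X = 3*(838/2031 - 472/(-2092)) = 3*(838*(1/2031) - 472*(-1/2092)) = 3*(838/2031 + 118/523) = 3*(677932/1062213) = 677932/354071 ≈ 1.9147)
Y(p) = -20 + p
m = I*sqrt(1013626669238)/1062213 (m = sqrt(677932/354071 + (-20 + 10))/3 = sqrt(677932/354071 - 10)/3 = sqrt(-2862778/354071)/3 = (I*sqrt(1013626669238)/354071)/3 = I*sqrt(1013626669238)/1062213 ≈ 0.94782*I)
m*C = (I*sqrt(1013626669238)/1062213)*(-10) = -10*I*sqrt(1013626669238)/1062213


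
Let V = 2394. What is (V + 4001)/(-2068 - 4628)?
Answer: -6395/6696 ≈ -0.95505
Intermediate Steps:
(V + 4001)/(-2068 - 4628) = (2394 + 4001)/(-2068 - 4628) = 6395/(-6696) = 6395*(-1/6696) = -6395/6696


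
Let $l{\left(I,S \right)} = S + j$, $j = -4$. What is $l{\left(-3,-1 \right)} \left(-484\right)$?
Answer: $2420$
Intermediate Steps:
$l{\left(I,S \right)} = -4 + S$ ($l{\left(I,S \right)} = S - 4 = -4 + S$)
$l{\left(-3,-1 \right)} \left(-484\right) = \left(-4 - 1\right) \left(-484\right) = \left(-5\right) \left(-484\right) = 2420$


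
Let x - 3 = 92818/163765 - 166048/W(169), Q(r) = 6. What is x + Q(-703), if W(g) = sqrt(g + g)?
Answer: 1566703/163765 - 83024*sqrt(2)/13 ≈ -9022.3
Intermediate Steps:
W(g) = sqrt(2)*sqrt(g) (W(g) = sqrt(2*g) = sqrt(2)*sqrt(g))
x = 584113/163765 - 83024*sqrt(2)/13 (x = 3 + (92818/163765 - 166048*sqrt(2)/26) = 3 + (92818/163765 - 83024*sqrt(2)/13) = 584113/163765 - 83024*sqrt(2)/13 ≈ -9028.3)
x + Q(-703) = (584113/163765 - 83024*sqrt(2)/13) + 6 = 1566703/163765 - 83024*sqrt(2)/13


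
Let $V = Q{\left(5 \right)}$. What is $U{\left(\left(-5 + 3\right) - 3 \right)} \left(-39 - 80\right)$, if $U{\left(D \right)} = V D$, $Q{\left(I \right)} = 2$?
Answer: $1190$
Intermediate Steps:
$V = 2$
$U{\left(D \right)} = 2 D$
$U{\left(\left(-5 + 3\right) - 3 \right)} \left(-39 - 80\right) = 2 \left(\left(-5 + 3\right) - 3\right) \left(-39 - 80\right) = 2 \left(-2 - 3\right) \left(-119\right) = 2 \left(-5\right) \left(-119\right) = \left(-10\right) \left(-119\right) = 1190$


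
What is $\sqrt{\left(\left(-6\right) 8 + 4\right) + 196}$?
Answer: $2 \sqrt{38} \approx 12.329$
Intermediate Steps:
$\sqrt{\left(\left(-6\right) 8 + 4\right) + 196} = \sqrt{\left(-48 + 4\right) + 196} = \sqrt{-44 + 196} = \sqrt{152} = 2 \sqrt{38}$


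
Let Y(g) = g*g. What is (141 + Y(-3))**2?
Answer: 22500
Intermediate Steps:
Y(g) = g**2
(141 + Y(-3))**2 = (141 + (-3)**2)**2 = (141 + 9)**2 = 150**2 = 22500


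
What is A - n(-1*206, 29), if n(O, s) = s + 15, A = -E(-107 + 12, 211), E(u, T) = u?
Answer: 51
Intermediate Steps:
A = 95 (A = -(-107 + 12) = -1*(-95) = 95)
n(O, s) = 15 + s
A - n(-1*206, 29) = 95 - (15 + 29) = 95 - 1*44 = 95 - 44 = 51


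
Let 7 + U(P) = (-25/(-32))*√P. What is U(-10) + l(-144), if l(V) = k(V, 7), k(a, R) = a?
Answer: -151 + 25*I*√10/32 ≈ -151.0 + 2.4705*I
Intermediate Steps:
l(V) = V
U(P) = -7 + 25*√P/32 (U(P) = -7 + (-25/(-32))*√P = -7 + (-25*(-1/32))*√P = -7 + 25*√P/32)
U(-10) + l(-144) = (-7 + 25*√(-10)/32) - 144 = (-7 + 25*(I*√10)/32) - 144 = (-7 + 25*I*√10/32) - 144 = -151 + 25*I*√10/32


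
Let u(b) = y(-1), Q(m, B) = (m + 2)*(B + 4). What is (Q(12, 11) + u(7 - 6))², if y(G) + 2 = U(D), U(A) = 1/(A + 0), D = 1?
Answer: 43681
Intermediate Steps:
Q(m, B) = (2 + m)*(4 + B)
U(A) = 1/A
y(G) = -1 (y(G) = -2 + 1/1 = -2 + 1 = -1)
u(b) = -1
(Q(12, 11) + u(7 - 6))² = ((8 + 2*11 + 4*12 + 11*12) - 1)² = ((8 + 22 + 48 + 132) - 1)² = (210 - 1)² = 209² = 43681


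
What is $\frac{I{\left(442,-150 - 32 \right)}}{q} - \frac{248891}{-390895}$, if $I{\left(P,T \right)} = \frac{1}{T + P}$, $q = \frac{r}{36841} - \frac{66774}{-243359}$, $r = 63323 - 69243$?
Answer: $\frac{13893501229603629}{20719566944457160} \approx 0.67055$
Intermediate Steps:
$r = -5920$ ($r = 63323 - 69243 = -5920$)
$q = \frac{1019335654}{8965588919}$ ($q = - \frac{5920}{36841} - \frac{66774}{-243359} = \left(-5920\right) \frac{1}{36841} - - \frac{66774}{243359} = - \frac{5920}{36841} + \frac{66774}{243359} = \frac{1019335654}{8965588919} \approx 0.11369$)
$I{\left(P,T \right)} = \frac{1}{P + T}$
$\frac{I{\left(442,-150 - 32 \right)}}{q} - \frac{248891}{-390895} = \frac{1}{\left(442 - 182\right) \frac{1019335654}{8965588919}} - \frac{248891}{-390895} = \frac{1}{442 - 182} \cdot \frac{8965588919}{1019335654} - - \frac{248891}{390895} = \frac{1}{442 - 182} \cdot \frac{8965588919}{1019335654} + \frac{248891}{390895} = \frac{1}{260} \cdot \frac{8965588919}{1019335654} + \frac{248891}{390895} = \frac{8965588919}{265027270040} + \frac{248891}{390895} = \frac{13893501229603629}{20719566944457160}$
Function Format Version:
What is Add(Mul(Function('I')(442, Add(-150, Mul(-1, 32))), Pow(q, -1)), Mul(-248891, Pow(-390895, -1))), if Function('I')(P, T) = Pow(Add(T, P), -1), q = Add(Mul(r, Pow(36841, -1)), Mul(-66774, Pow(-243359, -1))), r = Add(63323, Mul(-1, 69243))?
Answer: Rational(13893501229603629, 20719566944457160) ≈ 0.67055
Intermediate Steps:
r = -5920 (r = Add(63323, -69243) = -5920)
q = Rational(1019335654, 8965588919) (q = Add(Mul(-5920, Pow(36841, -1)), Mul(-66774, Pow(-243359, -1))) = Add(Mul(-5920, Rational(1, 36841)), Mul(-66774, Rational(-1, 243359))) = Add(Rational(-5920, 36841), Rational(66774, 243359)) = Rational(1019335654, 8965588919) ≈ 0.11369)
Function('I')(P, T) = Pow(Add(P, T), -1)
Add(Mul(Function('I')(442, Add(-150, Mul(-1, 32))), Pow(q, -1)), Mul(-248891, Pow(-390895, -1))) = Add(Mul(Pow(Add(442, Add(-150, Mul(-1, 32))), -1), Pow(Rational(1019335654, 8965588919), -1)), Mul(-248891, Pow(-390895, -1))) = Add(Mul(Pow(Add(442, Add(-150, -32)), -1), Rational(8965588919, 1019335654)), Mul(-248891, Rational(-1, 390895))) = Add(Mul(Pow(Add(442, -182), -1), Rational(8965588919, 1019335654)), Rational(248891, 390895)) = Add(Mul(Pow(260, -1), Rational(8965588919, 1019335654)), Rational(248891, 390895)) = Add(Mul(Rational(1, 260), Rational(8965588919, 1019335654)), Rational(248891, 390895)) = Add(Rational(8965588919, 265027270040), Rational(248891, 390895)) = Rational(13893501229603629, 20719566944457160)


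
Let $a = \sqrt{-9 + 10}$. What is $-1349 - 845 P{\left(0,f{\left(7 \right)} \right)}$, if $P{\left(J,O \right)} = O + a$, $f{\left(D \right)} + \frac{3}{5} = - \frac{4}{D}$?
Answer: $- \frac{8429}{7} \approx -1204.1$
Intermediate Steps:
$a = 1$ ($a = \sqrt{1} = 1$)
$f{\left(D \right)} = - \frac{3}{5} - \frac{4}{D}$
$P{\left(J,O \right)} = 1 + O$ ($P{\left(J,O \right)} = O + 1 = 1 + O$)
$-1349 - 845 P{\left(0,f{\left(7 \right)} \right)} = -1349 - 845 \left(1 - \left(\frac{3}{5} + \frac{4}{7}\right)\right) = -1349 - 845 \left(1 - \frac{41}{35}\right) = -1349 - - \frac{1014}{7} = -1349 + \frac{1014}{7} = - \frac{8429}{7}$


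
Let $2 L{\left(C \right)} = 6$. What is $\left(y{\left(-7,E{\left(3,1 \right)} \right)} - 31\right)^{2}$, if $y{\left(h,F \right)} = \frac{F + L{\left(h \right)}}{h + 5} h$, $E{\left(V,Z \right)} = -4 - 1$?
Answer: $1444$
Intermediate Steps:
$L{\left(C \right)} = 3$ ($L{\left(C \right)} = \frac{1}{2} \cdot 6 = 3$)
$E{\left(V,Z \right)} = -5$
$y{\left(h,F \right)} = \frac{h \left(3 + F\right)}{5 + h}$ ($y{\left(h,F \right)} = \frac{F + 3}{h + 5} h = \frac{3 + F}{5 + h} h = \frac{h \left(3 + F\right)}{5 + h}$)
$\left(y{\left(-7,E{\left(3,1 \right)} \right)} - 31\right)^{2} = \left(- \frac{7 \left(3 - 5\right)}{5 - 7} - 31\right)^{2} = \left(\left(-7\right) \frac{1}{-2} \left(-2\right) - 31\right)^{2} = \left(\left(-7\right) \left(- \frac{1}{2}\right) \left(-2\right) - 31\right)^{2} = \left(-7 - 31\right)^{2} = \left(-38\right)^{2} = 1444$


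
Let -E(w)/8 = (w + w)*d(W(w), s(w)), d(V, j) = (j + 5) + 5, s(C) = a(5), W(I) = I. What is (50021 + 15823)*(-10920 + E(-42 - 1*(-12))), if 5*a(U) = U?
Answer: -371360160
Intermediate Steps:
a(U) = U/5
s(C) = 1 (s(C) = (1/5)*5 = 1)
d(V, j) = 10 + j (d(V, j) = (5 + j) + 5 = 10 + j)
E(w) = -176*w (E(w) = -8*(w + w)*(10 + 1) = -8*2*w*11 = -176*w)
(50021 + 15823)*(-10920 + E(-42 - 1*(-12))) = (50021 + 15823)*(-10920 - 176*(-42 - 1*(-12))) = 65844*(-10920 - 176*(-42 + 12)) = 65844*(-10920 - 176*(-30)) = 65844*(-10920 + 5280) = 65844*(-5640) = -371360160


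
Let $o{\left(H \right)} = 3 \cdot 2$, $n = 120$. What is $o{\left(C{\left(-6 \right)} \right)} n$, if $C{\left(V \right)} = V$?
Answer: $720$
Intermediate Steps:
$o{\left(H \right)} = 6$
$o{\left(C{\left(-6 \right)} \right)} n = 6 \cdot 120 = 720$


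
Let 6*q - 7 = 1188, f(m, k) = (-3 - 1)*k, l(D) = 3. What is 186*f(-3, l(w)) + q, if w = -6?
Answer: -12197/6 ≈ -2032.8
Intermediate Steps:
f(m, k) = -4*k
q = 1195/6 (q = 7/6 + (⅙)*1188 = 7/6 + 198 = 1195/6 ≈ 199.17)
186*f(-3, l(w)) + q = 186*(-4*3) + 1195/6 = 186*(-12) + 1195/6 = -2232 + 1195/6 = -12197/6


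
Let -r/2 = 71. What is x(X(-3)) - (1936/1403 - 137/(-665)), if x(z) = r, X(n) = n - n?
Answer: -133964941/932995 ≈ -143.59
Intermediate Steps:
r = -142 (r = -2*71 = -142)
X(n) = 0
x(z) = -142
x(X(-3)) - (1936/1403 - 137/(-665)) = -142 - (1936/1403 - 137/(-665)) = -142 - (1936*(1/1403) - 137*(-1/665)) = -142 - (1936/1403 + 137/665) = -142 - 1*1479651/932995 = -142 - 1479651/932995 = -133964941/932995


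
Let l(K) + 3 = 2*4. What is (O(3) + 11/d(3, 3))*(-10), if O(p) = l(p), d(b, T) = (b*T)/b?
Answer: -260/3 ≈ -86.667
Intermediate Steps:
d(b, T) = T (d(b, T) = (T*b)/b = T)
l(K) = 5 (l(K) = -3 + 2*4 = -3 + 8 = 5)
O(p) = 5
(O(3) + 11/d(3, 3))*(-10) = (5 + 11/3)*(-10) = (26/3)*(-10) = -260/3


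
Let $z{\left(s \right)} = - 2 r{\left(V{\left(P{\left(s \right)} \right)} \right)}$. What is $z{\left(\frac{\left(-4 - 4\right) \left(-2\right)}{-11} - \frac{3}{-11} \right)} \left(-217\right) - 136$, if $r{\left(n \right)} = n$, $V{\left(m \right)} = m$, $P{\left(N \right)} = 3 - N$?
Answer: $\frac{18468}{11} \approx 1678.9$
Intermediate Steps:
$z{\left(s \right)} = -6 + 2 s$ ($z{\left(s \right)} = - 2 \left(3 - s\right) = -6 + 2 s$)
$z{\left(\frac{\left(-4 - 4\right) \left(-2\right)}{-11} - \frac{3}{-11} \right)} \left(-217\right) - 136 = \left(-6 + 2 \left(\frac{\left(-4 - 4\right) \left(-2\right)}{-11} - \frac{3}{-11}\right)\right) \left(-217\right) - 136 = \left(-6 + 2 \left(\left(-8\right) \left(-2\right) \left(- \frac{1}{11}\right) - - \frac{3}{11}\right)\right) \left(-217\right) - 136 = \left(-6 + 2 \left(16 \left(- \frac{1}{11}\right) + \frac{3}{11}\right)\right) \left(-217\right) - 136 = \left(-6 + 2 \left(- \frac{16}{11} + \frac{3}{11}\right)\right) \left(-217\right) - 136 = \left(-6 + 2 \left(- \frac{13}{11}\right)\right) \left(-217\right) - 136 = \left(-6 - \frac{26}{11}\right) \left(-217\right) - 136 = \left(- \frac{92}{11}\right) \left(-217\right) - 136 = \frac{19964}{11} - 136 = \frac{18468}{11}$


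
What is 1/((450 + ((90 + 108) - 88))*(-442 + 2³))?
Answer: -1/243040 ≈ -4.1145e-6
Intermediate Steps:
1/((450 + ((90 + 108) - 88))*(-442 + 2³)) = 1/((450 + (198 - 88))*(-442 + 8)) = 1/((450 + 110)*(-434)) = 1/(560*(-434)) = 1/(-243040) = -1/243040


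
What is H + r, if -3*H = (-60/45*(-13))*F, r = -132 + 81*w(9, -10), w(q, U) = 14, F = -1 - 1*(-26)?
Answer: 7718/9 ≈ 857.56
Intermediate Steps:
F = 25 (F = -1 + 26 = 25)
r = 1002 (r = -132 + 81*14 = -132 + 1134 = 1002)
H = -1300/9 (H = --60/45*(-13)*25/3 = --60*1/45*(-13)*25/3 = -(-4/3*(-13))*25/3 = -52*25/9 = -⅓*1300/3 = -1300/9 ≈ -144.44)
H + r = -1300/9 + 1002 = 7718/9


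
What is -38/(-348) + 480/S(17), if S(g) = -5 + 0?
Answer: -16685/174 ≈ -95.891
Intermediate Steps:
S(g) = -5
-38/(-348) + 480/S(17) = -38/(-348) + 480/(-5) = -38*(-1/348) + 480*(-⅕) = 19/174 - 96 = -16685/174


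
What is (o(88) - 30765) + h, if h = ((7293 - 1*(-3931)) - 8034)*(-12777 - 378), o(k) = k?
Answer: -41995127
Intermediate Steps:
h = -41964450 (h = ((7293 + 3931) - 8034)*(-13155) = (11224 - 8034)*(-13155) = 3190*(-13155) = -41964450)
(o(88) - 30765) + h = (88 - 30765) - 41964450 = -30677 - 41964450 = -41995127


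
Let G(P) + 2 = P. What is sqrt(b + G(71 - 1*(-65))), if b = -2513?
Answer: I*sqrt(2379) ≈ 48.775*I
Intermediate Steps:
G(P) = -2 + P
sqrt(b + G(71 - 1*(-65))) = sqrt(-2513 + (-2 + (71 - 1*(-65)))) = sqrt(-2513 + (-2 + (71 + 65))) = sqrt(-2513 + (-2 + 136)) = sqrt(-2513 + 134) = sqrt(-2379) = I*sqrt(2379)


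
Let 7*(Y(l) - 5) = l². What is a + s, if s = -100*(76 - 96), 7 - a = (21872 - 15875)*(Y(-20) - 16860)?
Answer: 705171294/7 ≈ 1.0074e+8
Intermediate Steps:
Y(l) = 5 + l²/7
a = 705157294/7 (a = 7 - (21872 - 15875)*((5 + (⅐)*(-20)²) - 16860) = 7 - 5997*((5 + (⅐)*400) - 16860) = 7 - 5997*((5 + 400/7) - 16860) = 7 - 5997*(435/7 - 16860) = 7 - 5997*(-117585)/7 = 7 - 1*(-705157245/7) = 7 + 705157245/7 = 705157294/7 ≈ 1.0074e+8)
s = 2000 (s = -100*(-20) = 2000)
a + s = 705157294/7 + 2000 = 705171294/7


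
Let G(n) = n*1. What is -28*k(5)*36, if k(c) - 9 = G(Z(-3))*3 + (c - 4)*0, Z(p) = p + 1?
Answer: -3024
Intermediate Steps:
Z(p) = 1 + p
G(n) = n
k(c) = 3 (k(c) = 9 + ((1 - 3)*3 + (c - 4)*0) = 9 + (-2*3 + (-4 + c)*0) = 9 + (-6 + 0) = 9 - 6 = 3)
-28*k(5)*36 = -28*3*36 = -84*36 = -3024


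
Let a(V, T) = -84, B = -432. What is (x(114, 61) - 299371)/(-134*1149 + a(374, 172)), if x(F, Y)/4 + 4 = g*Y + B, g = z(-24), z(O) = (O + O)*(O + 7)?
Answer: 7847/11850 ≈ 0.66219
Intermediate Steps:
z(O) = 2*O*(7 + O) (z(O) = (2*O)*(7 + O) = 2*O*(7 + O))
g = 816 (g = 2*(-24)*(7 - 24) = 2*(-24)*(-17) = 816)
x(F, Y) = -1744 + 3264*Y (x(F, Y) = -16 + 4*(816*Y - 432) = -16 + 4*(-432 + 816*Y) = -16 + (-1728 + 3264*Y) = -1744 + 3264*Y)
(x(114, 61) - 299371)/(-134*1149 + a(374, 172)) = ((-1744 + 3264*61) - 299371)/(-134*1149 - 84) = ((-1744 + 199104) - 299371)/(-153966 - 84) = (197360 - 299371)/(-154050) = -102011*(-1/154050) = 7847/11850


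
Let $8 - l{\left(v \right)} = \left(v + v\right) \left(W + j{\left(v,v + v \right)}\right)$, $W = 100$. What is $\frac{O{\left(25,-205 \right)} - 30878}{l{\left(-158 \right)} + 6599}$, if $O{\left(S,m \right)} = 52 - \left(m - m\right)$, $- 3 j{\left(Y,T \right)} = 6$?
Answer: $- \frac{30826}{37575} \approx -0.82039$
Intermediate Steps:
$j{\left(Y,T \right)} = -2$ ($j{\left(Y,T \right)} = \left(- \frac{1}{3}\right) 6 = -2$)
$l{\left(v \right)} = 8 - 196 v$ ($l{\left(v \right)} = 8 - \left(v + v\right) \left(100 - 2\right) = 8 - 2 v 98 = 8 - 196 v$)
$O{\left(S,m \right)} = 52$ ($O{\left(S,m \right)} = 52 - 0 = 52 + 0 = 52$)
$\frac{O{\left(25,-205 \right)} - 30878}{l{\left(-158 \right)} + 6599} = \frac{52 - 30878}{\left(8 - -30968\right) + 6599} = - \frac{30826}{\left(8 + 30968\right) + 6599} = - \frac{30826}{30976 + 6599} = - \frac{30826}{37575}$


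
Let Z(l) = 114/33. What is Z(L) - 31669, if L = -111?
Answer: -348321/11 ≈ -31666.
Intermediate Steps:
Z(l) = 38/11 (Z(l) = 114*(1/33) = 38/11)
Z(L) - 31669 = 38/11 - 31669 = -348321/11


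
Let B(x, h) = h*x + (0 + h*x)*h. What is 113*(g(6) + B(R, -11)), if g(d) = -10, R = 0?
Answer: -1130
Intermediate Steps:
B(x, h) = h*x + x*h² (B(x, h) = h*x + (h*x)*h = h*x + x*h²)
113*(g(6) + B(R, -11)) = 113*(-10 - 11*0*(1 - 11)) = 113*(-10 - 11*0*(-10)) = 113*(-10 + 0) = 113*(-10) = -1130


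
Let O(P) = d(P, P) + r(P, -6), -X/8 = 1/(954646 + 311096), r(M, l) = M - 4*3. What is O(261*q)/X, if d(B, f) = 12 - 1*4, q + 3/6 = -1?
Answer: 500600961/8 ≈ 6.2575e+7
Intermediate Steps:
q = -3/2 (q = -½ - 1 = -3/2 ≈ -1.5000)
r(M, l) = -12 + M (r(M, l) = M - 12 = -12 + M)
X = -4/632871 (X = -8/(954646 + 311096) = -8/1265742 = -8*1/1265742 = -4/632871 ≈ -6.3204e-6)
d(B, f) = 8 (d(B, f) = 12 - 4 = 8)
O(P) = -4 + P (O(P) = 8 + (-12 + P) = -4 + P)
O(261*q)/X = (-4 + 261*(-3/2))/(-4/632871) = (-4 - 783/2)*(-632871/4) = -791/2*(-632871/4) = 500600961/8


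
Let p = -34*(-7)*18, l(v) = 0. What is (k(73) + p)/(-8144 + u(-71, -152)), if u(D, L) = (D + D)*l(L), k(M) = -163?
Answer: -4121/8144 ≈ -0.50602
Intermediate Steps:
p = 4284 (p = 238*18 = 4284)
u(D, L) = 0 (u(D, L) = (D + D)*0 = (2*D)*0 = 0)
(k(73) + p)/(-8144 + u(-71, -152)) = (-163 + 4284)/(-8144 + 0) = 4121/(-8144) = 4121*(-1/8144) = -4121/8144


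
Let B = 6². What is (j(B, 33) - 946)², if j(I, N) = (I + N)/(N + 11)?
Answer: 1726818025/1936 ≈ 8.9195e+5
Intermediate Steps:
B = 36
j(I, N) = (I + N)/(11 + N)
(j(B, 33) - 946)² = ((36 + 33)/(11 + 33) - 946)² = (69/44 - 946)² = (-41555/44)² = 1726818025/1936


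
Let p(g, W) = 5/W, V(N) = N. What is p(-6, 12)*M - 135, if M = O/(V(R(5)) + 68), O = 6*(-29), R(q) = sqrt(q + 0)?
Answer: -628495/4619 + 145*sqrt(5)/9238 ≈ -136.03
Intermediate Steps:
R(q) = sqrt(q)
O = -174
M = -174/(68 + sqrt(5)) (M = -174/(sqrt(5) + 68) = -174/(68 + sqrt(5)) ≈ -2.4774)
p(-6, 12)*M - 135 = (5/12)*(-11832/4619 + 174*sqrt(5)/4619) - 135 = (5*(1/12))*(-11832/4619 + 174*sqrt(5)/4619) - 135 = 5*(-11832/4619 + 174*sqrt(5)/4619)/12 - 135 = (-4930/4619 + 145*sqrt(5)/9238) - 135 = -628495/4619 + 145*sqrt(5)/9238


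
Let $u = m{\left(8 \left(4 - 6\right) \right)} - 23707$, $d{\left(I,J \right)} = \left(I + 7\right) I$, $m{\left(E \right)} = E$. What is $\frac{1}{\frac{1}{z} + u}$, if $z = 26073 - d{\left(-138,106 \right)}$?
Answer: $- \frac{7995}{189665384} \approx -4.2153 \cdot 10^{-5}$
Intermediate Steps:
$d{\left(I,J \right)} = I \left(7 + I\right)$ ($d{\left(I,J \right)} = \left(7 + I\right) I = I \left(7 + I\right)$)
$z = 7995$ ($z = 26073 - - 138 \left(7 - 138\right) = 26073 - \left(-138\right) \left(-131\right) = 26073 - 18078 = 7995$)
$u = -23723$ ($u = 8 \left(4 - 6\right) - 23707 = 8 \left(-2\right) - 23707 = -16 - 23707 = -23723$)
$\frac{1}{\frac{1}{z} + u} = \frac{1}{\frac{1}{7995} - 23723} = \frac{1}{- \frac{189665384}{7995}} = - \frac{7995}{189665384}$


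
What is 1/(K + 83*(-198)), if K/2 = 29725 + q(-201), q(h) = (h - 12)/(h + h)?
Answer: 67/2882143 ≈ 2.3247e-5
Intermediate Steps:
q(h) = (-12 + h)/(2*h) (q(h) = (-12 + h)/((2*h)) = (-12 + h)*(1/(2*h)) = (-12 + h)/(2*h))
K = 3983221/67 (K = 2*(29725 + (½)*(-12 - 201)/(-201)) = 2*(29725 + (½)*(-1/201)*(-213)) = 2*(29725 + 71/134) = 2*(3983221/134) = 3983221/67 ≈ 59451.)
1/(K + 83*(-198)) = 1/(3983221/67 + 83*(-198)) = 1/(3983221/67 - 16434) = 1/(2882143/67) = 67/2882143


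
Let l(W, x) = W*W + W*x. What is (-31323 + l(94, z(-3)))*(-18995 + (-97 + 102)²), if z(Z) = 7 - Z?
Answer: 408746590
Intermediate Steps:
l(W, x) = W² + W*x
(-31323 + l(94, z(-3)))*(-18995 + (-97 + 102)²) = (-31323 + 94*(94 + (7 - 1*(-3))))*(-18995 + (-97 + 102)²) = (-31323 + 94*(94 + (7 + 3)))*(-18995 + 5²) = (-31323 + 94*(94 + 10))*(-18995 + 25) = (-31323 + 94*104)*(-18970) = (-31323 + 9776)*(-18970) = -21547*(-18970) = 408746590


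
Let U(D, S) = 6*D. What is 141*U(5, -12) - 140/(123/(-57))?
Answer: 176090/41 ≈ 4294.9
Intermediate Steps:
141*U(5, -12) - 140/(123/(-57)) = 141*(6*5) - 140/(123/(-57)) = 141*30 - 140/(123*(-1/57)) = 4230 - 140/(-41/19) = 4230 - 140*(-19/41) = 4230 + 2660/41 = 176090/41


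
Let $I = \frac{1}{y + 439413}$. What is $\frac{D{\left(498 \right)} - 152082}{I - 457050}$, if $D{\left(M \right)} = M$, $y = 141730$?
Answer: $\frac{88091980512}{265611408149} \approx 0.33166$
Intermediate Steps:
$I = \frac{1}{581143}$ ($I = \frac{1}{141730 + 439413} = \frac{1}{581143} \approx 1.7207 \cdot 10^{-6}$)
$\frac{D{\left(498 \right)} - 152082}{I - 457050} = \frac{498 - 152082}{\frac{1}{581143} - 457050} = - \frac{151584}{- \frac{265611408149}{581143}} = \left(-151584\right) \left(- \frac{581143}{265611408149}\right) = \frac{88091980512}{265611408149}$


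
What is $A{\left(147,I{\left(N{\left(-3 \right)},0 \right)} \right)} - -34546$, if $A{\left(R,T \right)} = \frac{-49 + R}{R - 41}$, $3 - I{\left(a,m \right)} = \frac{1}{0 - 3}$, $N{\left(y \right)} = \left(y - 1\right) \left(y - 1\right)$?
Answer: $\frac{1830987}{53} \approx 34547.0$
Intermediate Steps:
$N{\left(y \right)} = \left(-1 + y\right)^{2}$ ($N{\left(y \right)} = \left(-1 + y\right) \left(-1 + y\right) = \left(-1 + y\right)^{2}$)
$I{\left(a,m \right)} = \frac{10}{3}$ ($I{\left(a,m \right)} = 3 - \frac{1}{0 - 3} = 3 - \frac{1}{-3} = 3 - - \frac{1}{3} = 3 + \frac{1}{3} = \frac{10}{3}$)
$A{\left(R,T \right)} = \frac{-49 + R}{-41 + R}$
$A{\left(147,I{\left(N{\left(-3 \right)},0 \right)} \right)} - -34546 = \frac{-49 + 147}{-41 + 147} - -34546 = \frac{1}{106} \cdot 98 + 34546 = \frac{49}{53} + 34546 = \frac{1830987}{53}$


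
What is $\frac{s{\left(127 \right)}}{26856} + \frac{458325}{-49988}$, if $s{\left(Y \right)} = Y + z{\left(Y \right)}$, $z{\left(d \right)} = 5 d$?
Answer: $- \frac{127819639}{13984143} \approx -9.1403$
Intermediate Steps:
$s{\left(Y \right)} = 6 Y$ ($s{\left(Y \right)} = Y + 5 Y = 6 Y$)
$\frac{s{\left(127 \right)}}{26856} + \frac{458325}{-49988} = \frac{6 \cdot 127}{26856} + \frac{458325}{-49988} = 762 \cdot \frac{1}{26856} + 458325 \left(- \frac{1}{49988}\right) = \frac{127}{4476} - \frac{458325}{49988} = - \frac{127819639}{13984143}$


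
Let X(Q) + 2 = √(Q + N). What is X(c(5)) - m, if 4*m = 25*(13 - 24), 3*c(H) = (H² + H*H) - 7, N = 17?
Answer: 267/4 + √282/3 ≈ 72.348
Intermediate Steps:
c(H) = -7/3 + 2*H²/3 (c(H) = ((H² + H*H) - 7)/3 = ((H² + H²) - 7)/3 = (2*H² - 7)/3 = (-7 + 2*H²)/3 = -7/3 + 2*H²/3)
X(Q) = -2 + √(17 + Q) (X(Q) = -2 + √(Q + 17) = -2 + √(17 + Q))
m = -275/4 (m = (25*(13 - 24))/4 = (25*(-11))/4 = (¼)*(-275) = -275/4 ≈ -68.750)
X(c(5)) - m = (-2 + √(17 + (-7/3 + (⅔)*5²))) - 1*(-275/4) = (-2 + √(17 + (-7/3 + (⅔)*25))) + 275/4 = (-2 + √(17 + (-7/3 + 50/3))) + 275/4 = (-2 + √(17 + 43/3)) + 275/4 = (-2 + √(94/3)) + 275/4 = (-2 + √282/3) + 275/4 = 267/4 + √282/3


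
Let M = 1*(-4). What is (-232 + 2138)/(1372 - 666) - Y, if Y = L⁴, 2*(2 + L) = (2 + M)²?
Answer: 953/353 ≈ 2.6997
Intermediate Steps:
M = -4
L = 0 (L = -2 + (2 - 4)²/2 = -2 + (½)*(-2)² = -2 + (½)*4 = -2 + 2 = 0)
Y = 0 (Y = 0⁴ = 0)
(-232 + 2138)/(1372 - 666) - Y = (-232 + 2138)/(1372 - 666) - 1*0 = 1906/706 + 0 = 1906*(1/706) + 0 = 953/353 + 0 = 953/353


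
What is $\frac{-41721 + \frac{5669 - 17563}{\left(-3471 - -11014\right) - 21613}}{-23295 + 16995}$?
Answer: $\frac{73375322}{11080125} \approx 6.6222$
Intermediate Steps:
$\frac{-41721 + \frac{5669 - 17563}{\left(-3471 - -11014\right) - 21613}}{-23295 + 16995} = \frac{-41721 - \frac{11894}{\left(-3471 + 11014\right) - 21613}}{-6300} = \left(-41721 - \frac{11894}{7543 - 21613}\right) \left(- \frac{1}{6300}\right) = \left(-41721 - \frac{11894}{-14070}\right) \left(- \frac{1}{6300}\right) = \left(-41721 - - \frac{5947}{7035}\right) \left(- \frac{1}{6300}\right) = \left(-41721 + \frac{5947}{7035}\right) \left(- \frac{1}{6300}\right) = \left(- \frac{293501288}{7035}\right) \left(- \frac{1}{6300}\right) = \frac{73375322}{11080125}$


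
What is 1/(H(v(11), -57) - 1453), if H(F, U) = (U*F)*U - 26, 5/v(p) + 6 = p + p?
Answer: -16/7419 ≈ -0.0021566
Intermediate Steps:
v(p) = 5/(-6 + 2*p) (v(p) = 5/(-6 + (p + p)) = 5/(-6 + 2*p))
H(F, U) = -26 + F*U**2 (H(F, U) = (F*U)*U - 26 = F*U**2 - 26 = -26 + F*U**2)
1/(H(v(11), -57) - 1453) = 1/((-26 + (5/(2*(-3 + 11)))*(-57)**2) - 1453) = 1/((-26 + ((5/2)/8)*3249) - 1453) = 1/((-26 + ((5/2)*(1/8))*3249) - 1453) = 1/((-26 + (5/16)*3249) - 1453) = 1/((-26 + 16245/16) - 1453) = 1/(15829/16 - 1453) = 1/(-7419/16) = -16/7419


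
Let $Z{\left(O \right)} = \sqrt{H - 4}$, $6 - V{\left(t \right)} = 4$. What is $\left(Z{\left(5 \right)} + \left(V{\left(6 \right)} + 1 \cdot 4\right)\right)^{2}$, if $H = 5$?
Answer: $49$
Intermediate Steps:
$V{\left(t \right)} = 2$ ($V{\left(t \right)} = 6 - 4 = 2$)
$Z{\left(O \right)} = 1$ ($Z{\left(O \right)} = \sqrt{5 - 4} = \sqrt{1} = 1$)
$\left(Z{\left(5 \right)} + \left(V{\left(6 \right)} + 1 \cdot 4\right)\right)^{2} = \left(1 + \left(2 + 1 \cdot 4\right)\right)^{2} = \left(1 + \left(2 + 4\right)\right)^{2} = \left(1 + 6\right)^{2} = 7^{2} = 49$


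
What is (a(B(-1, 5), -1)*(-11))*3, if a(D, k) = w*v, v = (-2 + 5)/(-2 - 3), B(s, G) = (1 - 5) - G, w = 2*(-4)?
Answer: -792/5 ≈ -158.40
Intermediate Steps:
w = -8
B(s, G) = -4 - G
v = -⅗ (v = 3/(-5) = 3*(-⅕) = -⅗ ≈ -0.60000)
a(D, k) = 24/5 (a(D, k) = -8*(-⅗) = 24/5)
(a(B(-1, 5), -1)*(-11))*3 = ((24/5)*(-11))*3 = -264/5*3 = -792/5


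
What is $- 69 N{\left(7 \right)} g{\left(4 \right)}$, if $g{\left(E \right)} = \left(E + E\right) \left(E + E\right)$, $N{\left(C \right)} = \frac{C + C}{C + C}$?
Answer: $-4416$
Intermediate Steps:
$N{\left(C \right)} = 1$ ($N{\left(C \right)} = \frac{2 C}{2 C} = 2 C \frac{1}{2 C} = 1$)
$g{\left(E \right)} = 4 E^{2}$ ($g{\left(E \right)} = 2 E 2 E = 4 E^{2}$)
$- 69 N{\left(7 \right)} g{\left(4 \right)} = \left(-69\right) 1 \cdot 4 \cdot 4^{2} = - 69 \cdot 4 \cdot 16 = \left(-69\right) 64 = -4416$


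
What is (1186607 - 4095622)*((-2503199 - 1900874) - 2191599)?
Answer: 19186908783080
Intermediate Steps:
(1186607 - 4095622)*((-2503199 - 1900874) - 2191599) = -2909015*(-4404073 - 2191599) = -2909015*(-6595672) = 19186908783080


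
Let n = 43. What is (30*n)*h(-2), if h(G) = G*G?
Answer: 5160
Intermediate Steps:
h(G) = G²
(30*n)*h(-2) = (30*43)*(-2)² = 1290*4 = 5160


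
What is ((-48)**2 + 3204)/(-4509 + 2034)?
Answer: -612/275 ≈ -2.2255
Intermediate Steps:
((-48)**2 + 3204)/(-4509 + 2034) = (2304 + 3204)/(-2475) = 5508*(-1/2475) = -612/275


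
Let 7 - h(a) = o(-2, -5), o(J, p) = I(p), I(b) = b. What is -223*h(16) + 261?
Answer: -2415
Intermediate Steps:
o(J, p) = p
h(a) = 12 (h(a) = 7 - 1*(-5) = 7 + 5 = 12)
-223*h(16) + 261 = -223*12 + 261 = -2676 + 261 = -2415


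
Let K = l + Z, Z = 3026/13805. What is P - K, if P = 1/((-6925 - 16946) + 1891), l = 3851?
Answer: -233718094837/60686780 ≈ -3851.2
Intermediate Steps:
Z = 3026/13805 (Z = 3026*(1/13805) = 3026/13805 ≈ 0.21920)
K = 53166081/13805 (K = 3851 + 3026/13805 = 53166081/13805 ≈ 3851.2)
P = -1/21980 (P = 1/(-23871 + 1891) = 1/(-21980) = -1/21980 ≈ -4.5496e-5)
P - K = -1/21980 - 1*53166081/13805 = -1/21980 - 53166081/13805 = -233718094837/60686780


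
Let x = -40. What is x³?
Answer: -64000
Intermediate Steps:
x³ = (-40)³ = -64000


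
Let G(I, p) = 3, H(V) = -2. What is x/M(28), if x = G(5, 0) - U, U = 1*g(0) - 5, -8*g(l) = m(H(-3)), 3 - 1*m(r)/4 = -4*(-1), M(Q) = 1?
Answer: 15/2 ≈ 7.5000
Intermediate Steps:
m(r) = -4 (m(r) = 12 - (-16)*(-1) = 12 - 4*4 = 12 - 16 = -4)
g(l) = ½ (g(l) = -⅛*(-4) = ½)
U = -9/2 (U = 1*(½) - 5 = ½ - 5 = -9/2 ≈ -4.5000)
x = 15/2 (x = 3 - 1*(-9/2) = 3 + 9/2 = 15/2 ≈ 7.5000)
x/M(28) = (15/2)/1 = 1*(15/2) = 15/2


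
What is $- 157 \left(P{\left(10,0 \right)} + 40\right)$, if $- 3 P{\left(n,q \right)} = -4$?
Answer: $- \frac{19468}{3} \approx -6489.3$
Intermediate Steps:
$P{\left(n,q \right)} = \frac{4}{3}$ ($P{\left(n,q \right)} = \left(- \frac{1}{3}\right) \left(-4\right) = \frac{4}{3}$)
$- 157 \left(P{\left(10,0 \right)} + 40\right) = - 157 \left(\frac{4}{3} + 40\right) = \left(-157\right) \frac{124}{3} = - \frac{19468}{3}$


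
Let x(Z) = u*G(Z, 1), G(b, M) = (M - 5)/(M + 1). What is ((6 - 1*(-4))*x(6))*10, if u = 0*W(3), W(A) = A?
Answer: 0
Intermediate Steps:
G(b, M) = (-5 + M)/(1 + M)
u = 0 (u = 0*3 = 0)
x(Z) = 0 (x(Z) = 0*((-5 + 1)/(1 + 1)) = 0*(-4/2) = 0*((½)*(-4)) = 0*(-2) = 0)
((6 - 1*(-4))*x(6))*10 = ((6 - 1*(-4))*0)*10 = ((6 + 4)*0)*10 = (10*0)*10 = 0*10 = 0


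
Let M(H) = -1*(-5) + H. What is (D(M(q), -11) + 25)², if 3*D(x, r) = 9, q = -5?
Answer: 784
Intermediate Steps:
M(H) = 5 + H
D(x, r) = 3 (D(x, r) = (⅓)*9 = 3)
(D(M(q), -11) + 25)² = (3 + 25)² = 28² = 784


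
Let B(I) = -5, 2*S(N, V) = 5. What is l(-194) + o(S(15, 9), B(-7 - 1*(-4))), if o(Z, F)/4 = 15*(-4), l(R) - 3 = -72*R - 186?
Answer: 13545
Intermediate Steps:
S(N, V) = 5/2 (S(N, V) = (1/2)*5 = 5/2)
l(R) = -183 - 72*R (l(R) = 3 + (-72*R - 186) = 3 + (-186 - 72*R) = -183 - 72*R)
o(Z, F) = -240 (o(Z, F) = 4*(15*(-4)) = 4*(-60) = -240)
l(-194) + o(S(15, 9), B(-7 - 1*(-4))) = (-183 - 72*(-194)) - 240 = (-183 + 13968) - 240 = 13785 - 240 = 13545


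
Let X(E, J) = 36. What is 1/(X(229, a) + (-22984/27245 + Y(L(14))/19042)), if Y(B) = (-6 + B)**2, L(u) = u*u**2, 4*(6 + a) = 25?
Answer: 259399645/111242589446 ≈ 0.0023318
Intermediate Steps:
a = 1/4 (a = -6 + (1/4)*25 = -6 + 25/4 = 1/4 ≈ 0.25000)
L(u) = u**3
1/(X(229, a) + (-22984/27245 + Y(L(14))/19042)) = 1/(36 + (-22984/27245 + (-6 + 14**3)**2/19042)) = 1/(36 + (-22984*1/27245 + (-6 + 2744)**2*(1/19042))) = 1/(36 + (-22984/27245 + 2738**2*(1/19042))) = 1/(36 + (-22984/27245 + 7496644*(1/19042))) = 1/(36 + (-22984/27245 + 3748322/9521)) = 1/(36 + 101904202226/259399645) = 1/(111242589446/259399645) = 259399645/111242589446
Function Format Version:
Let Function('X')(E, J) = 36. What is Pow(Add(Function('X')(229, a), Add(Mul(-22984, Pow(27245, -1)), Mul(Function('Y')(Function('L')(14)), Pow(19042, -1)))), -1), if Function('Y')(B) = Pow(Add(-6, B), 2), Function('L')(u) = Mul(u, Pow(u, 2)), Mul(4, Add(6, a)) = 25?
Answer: Rational(259399645, 111242589446) ≈ 0.0023318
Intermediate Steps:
a = Rational(1, 4) (a = Add(-6, Mul(Rational(1, 4), 25)) = Add(-6, Rational(25, 4)) = Rational(1, 4) ≈ 0.25000)
Function('L')(u) = Pow(u, 3)
Pow(Add(Function('X')(229, a), Add(Mul(-22984, Pow(27245, -1)), Mul(Function('Y')(Function('L')(14)), Pow(19042, -1)))), -1) = Pow(Add(36, Add(Mul(-22984, Pow(27245, -1)), Mul(Pow(Add(-6, Pow(14, 3)), 2), Pow(19042, -1)))), -1) = Pow(Add(36, Add(Mul(-22984, Rational(1, 27245)), Mul(Pow(Add(-6, 2744), 2), Rational(1, 19042)))), -1) = Pow(Add(36, Add(Rational(-22984, 27245), Mul(Pow(2738, 2), Rational(1, 19042)))), -1) = Pow(Add(36, Add(Rational(-22984, 27245), Mul(7496644, Rational(1, 19042)))), -1) = Pow(Add(36, Add(Rational(-22984, 27245), Rational(3748322, 9521))), -1) = Pow(Add(36, Rational(101904202226, 259399645)), -1) = Pow(Rational(111242589446, 259399645), -1) = Rational(259399645, 111242589446)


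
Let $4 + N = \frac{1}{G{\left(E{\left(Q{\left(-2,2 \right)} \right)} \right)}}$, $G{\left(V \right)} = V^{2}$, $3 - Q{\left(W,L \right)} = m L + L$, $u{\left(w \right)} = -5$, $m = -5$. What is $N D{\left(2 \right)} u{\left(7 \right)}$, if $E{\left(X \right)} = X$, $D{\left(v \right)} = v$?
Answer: $\frac{4830}{121} \approx 39.917$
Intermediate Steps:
$Q{\left(W,L \right)} = 3 + 4 L$ ($Q{\left(W,L \right)} = 3 - \left(- 5 L + L\right) = 3 - - 4 L = 3 + 4 L$)
$N = - \frac{483}{121}$ ($N = -4 + \frac{1}{\left(3 + 4 \cdot 2\right)^{2}} = -4 + \frac{1}{\left(3 + 8\right)^{2}} = -4 + \frac{1}{11^{2}} = -4 + \frac{1}{121} = - \frac{483}{121} \approx -3.9917$)
$N D{\left(2 \right)} u{\left(7 \right)} = \left(- \frac{483}{121}\right) 2 \left(-5\right) = \left(- \frac{966}{121}\right) \left(-5\right) = \frac{4830}{121}$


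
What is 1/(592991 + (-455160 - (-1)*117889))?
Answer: 1/255720 ≈ 3.9105e-6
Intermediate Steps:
1/(592991 + (-455160 - (-1)*117889)) = 1/(592991 + (-455160 - 1*(-117889))) = 1/(592991 + (-455160 + 117889)) = 1/(592991 - 337271) = 1/255720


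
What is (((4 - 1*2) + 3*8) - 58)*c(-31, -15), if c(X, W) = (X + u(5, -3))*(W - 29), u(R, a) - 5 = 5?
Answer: -29568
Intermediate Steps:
u(R, a) = 10 (u(R, a) = 5 + 5 = 10)
c(X, W) = (-29 + W)*(10 + X) (c(X, W) = (X + 10)*(W - 29) = (10 + X)*(-29 + W) = (-29 + W)*(10 + X))
(((4 - 1*2) + 3*8) - 58)*c(-31, -15) = (((4 - 1*2) + 3*8) - 58)*(-290 - 29*(-31) + 10*(-15) - 15*(-31)) = (((4 - 2) + 24) - 58)*(-290 + 899 - 150 + 465) = ((2 + 24) - 58)*924 = (26 - 58)*924 = -32*924 = -29568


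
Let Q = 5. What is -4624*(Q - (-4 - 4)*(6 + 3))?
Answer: -356048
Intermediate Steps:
-4624*(Q - (-4 - 4)*(6 + 3)) = -4624*(5 - (-4 - 4)*(6 + 3)) = -4624*(5 - (-8)*9) = -4624*(5 - 1*(-72)) = -4624*(5 + 72) = -4624*77 = -356048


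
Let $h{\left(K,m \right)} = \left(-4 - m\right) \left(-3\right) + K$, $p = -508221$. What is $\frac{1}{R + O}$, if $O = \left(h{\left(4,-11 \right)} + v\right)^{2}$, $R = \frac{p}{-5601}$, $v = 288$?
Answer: $\frac{1867}{137283754} \approx 1.36 \cdot 10^{-5}$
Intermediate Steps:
$h{\left(K,m \right)} = 12 + K + 3 m$ ($h{\left(K,m \right)} = \left(12 + 3 m\right) + K = 12 + K + 3 m$)
$R = \frac{169407}{1867}$ ($R = - \frac{508221}{-5601} = \left(-508221\right) \left(- \frac{1}{5601}\right) = \frac{169407}{1867} \approx 90.738$)
$O = 73441$ ($O = \left(\left(12 + 4 + 3 \left(-11\right)\right) + 288\right)^{2} = \left(\left(12 + 4 - 33\right) + 288\right)^{2} = \left(-17 + 288\right)^{2} = 271^{2} = 73441$)
$\frac{1}{R + O} = \frac{1}{\frac{169407}{1867} + 73441} = \frac{1}{\frac{137283754}{1867}} = \frac{1867}{137283754}$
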